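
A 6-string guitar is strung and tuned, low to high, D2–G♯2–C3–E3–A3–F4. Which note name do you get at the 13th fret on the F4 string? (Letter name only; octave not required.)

The open F4 string plus 13 semitones: F–F#–G–G#–…–E–F–F#.
(Equivalently spelled G♭.)

F♯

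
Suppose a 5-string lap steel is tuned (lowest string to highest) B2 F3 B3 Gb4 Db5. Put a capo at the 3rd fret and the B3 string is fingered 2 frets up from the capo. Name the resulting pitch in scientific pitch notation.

E4

The capo raises the open B3 by 3 semitones to D4; fretting 2 more gives B3 + 3 + 2 = B3 + 5 semitones = E4.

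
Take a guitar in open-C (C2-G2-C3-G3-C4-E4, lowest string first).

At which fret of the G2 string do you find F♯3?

11

F♯3 is 11 semitones above the open G2 (G–G#–A–A#–…–E–F–F#), so it sits at fret 11.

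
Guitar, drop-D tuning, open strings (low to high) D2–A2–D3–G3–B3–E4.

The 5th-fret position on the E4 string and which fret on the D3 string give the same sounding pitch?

19

E4 at fret 5 is E4 + 5 semitones = A4.
The open D3 string is 14 semitones below the open E4, so the same pitch on the D3 string lies at fret 5 + 14 = 19.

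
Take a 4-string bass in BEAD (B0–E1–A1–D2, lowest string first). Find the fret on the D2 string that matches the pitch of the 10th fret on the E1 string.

0

E1 at fret 10 is E1 + 10 semitones = D2.
The open D2 string is 10 semitones above the open E1, so the same pitch on the D2 string lies at fret 10 − 10 = 0.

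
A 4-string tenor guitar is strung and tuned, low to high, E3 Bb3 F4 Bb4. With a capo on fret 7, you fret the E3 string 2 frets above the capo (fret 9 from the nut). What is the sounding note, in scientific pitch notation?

The capo raises the open E3 by 7 semitones to B3; fretting 2 more gives E3 + 7 + 2 = E3 + 9 semitones = Db4.
(Also written C#.)

Db4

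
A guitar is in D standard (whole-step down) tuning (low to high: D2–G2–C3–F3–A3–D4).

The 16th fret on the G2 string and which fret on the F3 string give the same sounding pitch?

G2 at fret 16 is G2 + 16 semitones = B3.
The open F3 string is 10 semitones above the open G2, so the same pitch on the F3 string lies at fret 16 − 10 = 6.

6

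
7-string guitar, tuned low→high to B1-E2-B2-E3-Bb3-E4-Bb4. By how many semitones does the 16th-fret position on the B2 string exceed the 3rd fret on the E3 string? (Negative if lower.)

8 semitones

B2 at fret 16 → Eb4 (MIDI 63); E3 at fret 3 → G3 (MIDI 55).
63 − 55 = 8, so the two pitches are 8 semitones apart.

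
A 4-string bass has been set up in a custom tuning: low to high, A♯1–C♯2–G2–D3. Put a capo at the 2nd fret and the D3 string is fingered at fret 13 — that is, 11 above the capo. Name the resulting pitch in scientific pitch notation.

The capo raises the open D3 by 2 semitones to E3; fretting 11 more gives D3 + 2 + 11 = D3 + 13 semitones = D♯4.

D♯4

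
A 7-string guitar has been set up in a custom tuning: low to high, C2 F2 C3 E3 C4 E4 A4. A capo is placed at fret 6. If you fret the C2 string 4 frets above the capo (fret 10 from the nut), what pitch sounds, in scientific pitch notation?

Bb2

The capo raises the open C2 by 6 semitones to Gb2; fretting 4 more gives C2 + 6 + 4 = C2 + 10 semitones = Bb2.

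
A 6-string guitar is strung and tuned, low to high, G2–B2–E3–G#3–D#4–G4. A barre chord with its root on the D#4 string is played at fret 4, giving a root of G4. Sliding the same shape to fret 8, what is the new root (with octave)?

Moving from fret 4 to fret 8 shifts the root by 4 semitones.
G4 up 4 semitones is B4.

B4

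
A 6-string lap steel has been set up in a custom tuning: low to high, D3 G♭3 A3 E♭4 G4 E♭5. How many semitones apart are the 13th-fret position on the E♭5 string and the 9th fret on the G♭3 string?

25 semitones

E♭5 at fret 13 → E6 (MIDI 88); G♭3 at fret 9 → E♭4 (MIDI 63).
88 − 63 = 25, so the two pitches are 25 semitones apart, with E6 the higher.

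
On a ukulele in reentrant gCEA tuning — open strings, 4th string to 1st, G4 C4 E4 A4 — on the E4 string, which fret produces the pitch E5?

12

E5 is 12 semitones above the open E4 (E–F–F#–G–…–D–D#–E), so it sits at fret 12.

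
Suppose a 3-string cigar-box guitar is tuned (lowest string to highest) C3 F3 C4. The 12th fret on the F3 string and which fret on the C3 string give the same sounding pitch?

17

F3 at fret 12 is F3 + 12 semitones = F4.
The open C3 string is 5 semitones below the open F3, so the same pitch on the C3 string lies at fret 12 + 5 = 17.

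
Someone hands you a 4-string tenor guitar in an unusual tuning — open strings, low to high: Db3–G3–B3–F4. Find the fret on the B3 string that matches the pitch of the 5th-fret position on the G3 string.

G3 at fret 5 is G3 + 5 semitones = C4.
The open B3 string is 4 semitones above the open G3, so the same pitch on the B3 string lies at fret 5 − 4 = 1.

1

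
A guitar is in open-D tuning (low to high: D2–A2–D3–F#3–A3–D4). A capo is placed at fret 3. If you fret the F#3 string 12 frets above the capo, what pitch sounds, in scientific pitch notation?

The capo raises the open F#3 by 3 semitones to A3; fretting 12 more gives F#3 + 3 + 12 = F#3 + 15 semitones = A4.

A4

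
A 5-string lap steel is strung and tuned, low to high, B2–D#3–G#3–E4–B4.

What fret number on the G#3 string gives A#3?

2

A#3 is 2 semitones above the open G#3 (G#–A–A#), so it sits at fret 2.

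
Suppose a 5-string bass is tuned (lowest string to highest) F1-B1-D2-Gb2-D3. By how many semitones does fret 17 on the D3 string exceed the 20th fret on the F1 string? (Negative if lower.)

D3 at fret 17 → G4 (MIDI 67); F1 at fret 20 → Db3 (MIDI 49).
67 − 49 = 18, so the two pitches are 18 semitones apart.

18 semitones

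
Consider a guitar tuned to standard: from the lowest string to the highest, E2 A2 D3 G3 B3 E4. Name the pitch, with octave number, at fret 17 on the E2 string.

A3

E2 is MIDI 40. Adding 17 gives 57, which is A3.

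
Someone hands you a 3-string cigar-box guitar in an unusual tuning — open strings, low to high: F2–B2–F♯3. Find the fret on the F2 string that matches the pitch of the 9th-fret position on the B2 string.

15

B2 at fret 9 is B2 + 9 semitones = G♯3.
The open F2 string is 6 semitones below the open B2, so the same pitch on the F2 string lies at fret 9 + 6 = 15.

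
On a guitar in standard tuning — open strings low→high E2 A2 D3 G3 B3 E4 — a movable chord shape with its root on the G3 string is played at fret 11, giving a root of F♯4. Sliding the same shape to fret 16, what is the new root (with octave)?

Moving from fret 11 to fret 16 shifts the root by 5 semitones.
F♯4 up 5 semitones is B4.

B4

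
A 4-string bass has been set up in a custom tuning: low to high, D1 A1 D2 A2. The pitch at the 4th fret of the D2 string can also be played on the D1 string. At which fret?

16

D2 at fret 4 is D2 + 4 semitones = F♯2.
The open D1 string is 12 semitones below the open D2, so the same pitch on the D1 string lies at fret 4 + 12 = 16.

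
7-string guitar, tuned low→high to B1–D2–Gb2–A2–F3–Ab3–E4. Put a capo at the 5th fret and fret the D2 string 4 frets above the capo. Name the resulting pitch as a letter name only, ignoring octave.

B

The capo raises the open D2 by 5 semitones to G2; fretting 4 more gives D2 + 5 + 4 = D2 + 9 semitones, landing on B.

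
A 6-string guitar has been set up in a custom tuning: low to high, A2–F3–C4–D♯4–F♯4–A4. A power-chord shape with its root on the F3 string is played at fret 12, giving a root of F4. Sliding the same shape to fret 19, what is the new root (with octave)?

Moving from fret 12 to fret 19 shifts the root by 7 semitones.
F4 up 7 semitones is C5.

C5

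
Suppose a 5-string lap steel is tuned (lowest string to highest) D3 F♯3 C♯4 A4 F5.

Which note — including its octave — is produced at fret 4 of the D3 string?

The open D3 string plus 4 semitones: D–D#–E–F–F#.
No B→C boundary is crossed, so the octave stays at 3.

F♯3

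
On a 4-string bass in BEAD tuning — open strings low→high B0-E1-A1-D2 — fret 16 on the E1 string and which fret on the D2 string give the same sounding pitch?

Fret 16 on E1 is MIDI 28 + 16 = 44 (G#2). On the D2 string (open MIDI 38), that pitch is 44 − 38 = fret 6.

6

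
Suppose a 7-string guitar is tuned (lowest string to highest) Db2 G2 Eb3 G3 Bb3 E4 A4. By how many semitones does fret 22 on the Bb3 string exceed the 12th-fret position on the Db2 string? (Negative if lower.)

31 semitones

Bb3 at fret 22 → Ab5 (MIDI 80); Db2 at fret 12 → Db3 (MIDI 49).
80 − 49 = 31, so the two pitches are 31 semitones apart.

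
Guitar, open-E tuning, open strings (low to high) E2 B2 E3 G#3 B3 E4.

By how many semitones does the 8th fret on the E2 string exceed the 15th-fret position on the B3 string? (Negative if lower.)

-26 semitones

E2 at fret 8 → C3 (MIDI 48); B3 at fret 15 → D5 (MIDI 74).
48 − 74 = -26, so the two pitches are 26 semitones apart.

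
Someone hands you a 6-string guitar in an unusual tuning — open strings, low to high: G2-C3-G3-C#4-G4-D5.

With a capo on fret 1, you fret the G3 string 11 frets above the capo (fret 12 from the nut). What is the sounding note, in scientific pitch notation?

G4

The capo raises the open G3 by 1 semitone to G#3; fretting 11 more gives G3 + 1 + 11 = G3 + 12 semitones = G4.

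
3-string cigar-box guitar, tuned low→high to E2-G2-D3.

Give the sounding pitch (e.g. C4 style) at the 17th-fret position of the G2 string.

G2 is MIDI 43. Adding 17 gives 60, which is C4.

C4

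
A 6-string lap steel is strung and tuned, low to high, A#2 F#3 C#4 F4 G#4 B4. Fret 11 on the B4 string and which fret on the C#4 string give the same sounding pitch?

Fret 11 on B4 is MIDI 71 + 11 = 82 (A#5). On the C#4 string (open MIDI 61), that pitch is 82 − 61 = fret 21.

21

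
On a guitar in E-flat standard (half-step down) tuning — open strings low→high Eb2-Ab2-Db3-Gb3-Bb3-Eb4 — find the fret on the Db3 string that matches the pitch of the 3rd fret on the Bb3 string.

Fret 3 on Bb3 is MIDI 58 + 3 = 61 (Db4). On the Db3 string (open MIDI 49), that pitch is 61 − 49 = fret 12.

12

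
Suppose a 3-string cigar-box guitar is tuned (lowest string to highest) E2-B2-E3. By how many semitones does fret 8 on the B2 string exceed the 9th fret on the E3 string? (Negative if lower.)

B2 at fret 8 → G3 (MIDI 55); E3 at fret 9 → C♯4 (MIDI 61).
55 − 61 = -6, so the two pitches are 6 semitones apart.

-6 semitones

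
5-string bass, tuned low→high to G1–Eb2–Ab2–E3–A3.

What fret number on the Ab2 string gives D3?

D3 is 6 semitones above the open Ab2 (Ab–A–Bb–B–C–Db–D), so it sits at fret 6.

6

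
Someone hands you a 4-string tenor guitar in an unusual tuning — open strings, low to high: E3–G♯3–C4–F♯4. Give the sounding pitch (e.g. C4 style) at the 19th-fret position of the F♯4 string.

C♯6

The open F♯4 string plus 19 semitones: F#–G–G#–A–…–B–C–C#.
The walk passes from B into C 2 times, so the octave number goes from 4 to 6.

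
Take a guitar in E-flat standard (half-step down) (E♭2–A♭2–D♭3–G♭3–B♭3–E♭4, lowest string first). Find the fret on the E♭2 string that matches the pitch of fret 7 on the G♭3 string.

22

Fret 7 on G♭3 is MIDI 54 + 7 = 61 (D♭4). On the E♭2 string (open MIDI 39), that pitch is 61 − 39 = fret 22.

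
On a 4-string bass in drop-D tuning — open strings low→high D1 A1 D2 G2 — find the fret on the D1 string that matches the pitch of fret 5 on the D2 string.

17

D2 at fret 5 is D2 + 5 semitones = G2.
The open D1 string is 12 semitones below the open D2, so the same pitch on the D1 string lies at fret 5 + 12 = 17.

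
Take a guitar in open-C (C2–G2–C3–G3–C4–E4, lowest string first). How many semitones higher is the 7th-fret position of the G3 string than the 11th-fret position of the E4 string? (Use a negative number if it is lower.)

G3 at fret 7 → D4 (MIDI 62); E4 at fret 11 → D#5 (MIDI 75).
62 − 75 = -13, so the two pitches are 13 semitones apart.

-13 semitones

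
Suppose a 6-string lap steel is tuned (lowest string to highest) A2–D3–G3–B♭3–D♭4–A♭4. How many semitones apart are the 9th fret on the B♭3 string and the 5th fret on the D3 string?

B♭3 at fret 9 → G4 (MIDI 67); D3 at fret 5 → G3 (MIDI 55).
67 − 55 = 12, so the two pitches are 12 semitones apart, with G4 the higher.

12 semitones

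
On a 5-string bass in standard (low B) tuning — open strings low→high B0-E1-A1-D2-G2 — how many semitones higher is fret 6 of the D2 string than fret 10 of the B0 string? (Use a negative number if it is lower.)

11 semitones

D2 at fret 6 → G♯2 (MIDI 44); B0 at fret 10 → A1 (MIDI 33).
44 − 33 = 11, so the two pitches are 11 semitones apart.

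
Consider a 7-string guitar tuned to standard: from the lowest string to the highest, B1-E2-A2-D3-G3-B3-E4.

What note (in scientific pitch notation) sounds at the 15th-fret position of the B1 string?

B1 is MIDI 35. Adding 15 gives 50, which is D3.

D3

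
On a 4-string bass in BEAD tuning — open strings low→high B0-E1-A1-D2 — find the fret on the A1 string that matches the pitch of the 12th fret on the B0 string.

2

B0 at fret 12 is B0 + 12 semitones = B1.
The open A1 string is 10 semitones above the open B0, so the same pitch on the A1 string lies at fret 12 − 10 = 2.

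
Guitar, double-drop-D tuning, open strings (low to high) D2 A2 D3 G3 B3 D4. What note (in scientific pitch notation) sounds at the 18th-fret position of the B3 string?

F5

Each fret is one semitone, so B3 + 18 = F5.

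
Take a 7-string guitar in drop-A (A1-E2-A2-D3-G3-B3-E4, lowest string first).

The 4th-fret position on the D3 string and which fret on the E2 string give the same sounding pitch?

14

Fret 4 on D3 is MIDI 50 + 4 = 54 (F#3). On the E2 string (open MIDI 40), that pitch is 54 − 40 = fret 14.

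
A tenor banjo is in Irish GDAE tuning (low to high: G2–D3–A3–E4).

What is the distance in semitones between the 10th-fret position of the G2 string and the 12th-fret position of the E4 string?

G2 at fret 10 → F3 (MIDI 53); E4 at fret 12 → E5 (MIDI 76).
53 − 76 = -23, so the two pitches are 23 semitones apart, with E5 the higher.

23 semitones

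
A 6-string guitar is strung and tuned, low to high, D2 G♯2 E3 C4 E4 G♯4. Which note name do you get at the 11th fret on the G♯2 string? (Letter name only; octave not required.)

G

G♯2 is MIDI 44. Adding 11 gives 55; 55 mod 12 = 7, i.e. G.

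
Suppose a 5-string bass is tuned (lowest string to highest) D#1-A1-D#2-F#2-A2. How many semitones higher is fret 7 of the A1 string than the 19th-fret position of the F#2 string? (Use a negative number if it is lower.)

-21 semitones

A1 at fret 7 → E2 (MIDI 40); F#2 at fret 19 → C#4 (MIDI 61).
40 − 61 = -21, so the two pitches are 21 semitones apart.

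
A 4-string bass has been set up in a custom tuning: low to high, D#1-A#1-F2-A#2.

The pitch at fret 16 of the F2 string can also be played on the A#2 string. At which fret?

Fret 16 on F2 is MIDI 41 + 16 = 57 (A3). On the A#2 string (open MIDI 46), that pitch is 57 − 46 = fret 11.

11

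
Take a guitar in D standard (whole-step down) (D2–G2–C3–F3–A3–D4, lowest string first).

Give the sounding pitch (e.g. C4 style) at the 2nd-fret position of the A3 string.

The open A3 string plus 2 semitones: A–A#–B.
No B→C boundary is crossed, so the octave stays at 3.

B3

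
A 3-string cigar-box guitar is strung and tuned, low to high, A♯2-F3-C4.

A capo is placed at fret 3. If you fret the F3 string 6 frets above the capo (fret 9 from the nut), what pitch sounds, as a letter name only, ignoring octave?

D

The capo raises the open F3 by 3 semitones to G♯3; fretting 6 more gives F3 + 3 + 6 = F3 + 9 semitones, landing on D.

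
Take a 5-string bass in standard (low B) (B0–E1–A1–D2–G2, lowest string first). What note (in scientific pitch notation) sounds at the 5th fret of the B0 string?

E1

B0 is MIDI 23. Adding 5 gives 28, which is E1.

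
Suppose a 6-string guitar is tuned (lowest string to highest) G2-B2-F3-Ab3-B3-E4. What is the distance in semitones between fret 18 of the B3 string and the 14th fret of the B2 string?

B3 at fret 18 → F5 (MIDI 77); B2 at fret 14 → Db4 (MIDI 61).
77 − 61 = 16, so the two pitches are 16 semitones apart, with F5 the higher.

16 semitones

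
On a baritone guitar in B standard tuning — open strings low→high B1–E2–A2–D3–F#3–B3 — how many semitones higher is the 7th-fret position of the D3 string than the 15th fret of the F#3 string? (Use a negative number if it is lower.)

D3 at fret 7 → A3 (MIDI 57); F#3 at fret 15 → A4 (MIDI 69).
57 − 69 = -12, so the two pitches are 12 semitones apart.

-12 semitones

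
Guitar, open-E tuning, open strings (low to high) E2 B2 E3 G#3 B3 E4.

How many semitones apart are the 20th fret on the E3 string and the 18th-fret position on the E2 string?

14 semitones

E3 at fret 20 → C5 (MIDI 72); E2 at fret 18 → A#3 (MIDI 58).
72 − 58 = 14, so the two pitches are 14 semitones apart, with C5 the higher.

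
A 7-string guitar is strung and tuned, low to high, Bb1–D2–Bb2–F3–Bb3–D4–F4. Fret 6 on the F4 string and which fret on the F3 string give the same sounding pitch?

Fret 6 on F4 is MIDI 65 + 6 = 71 (B4). On the F3 string (open MIDI 53), that pitch is 71 − 53 = fret 18.

18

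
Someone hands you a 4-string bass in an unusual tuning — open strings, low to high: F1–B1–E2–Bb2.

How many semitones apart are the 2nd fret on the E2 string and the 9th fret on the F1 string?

E2 at fret 2 → Gb2 (MIDI 42); F1 at fret 9 → D2 (MIDI 38).
42 − 38 = 4, so the two pitches are 4 semitones apart, with Gb2 the higher.

4 semitones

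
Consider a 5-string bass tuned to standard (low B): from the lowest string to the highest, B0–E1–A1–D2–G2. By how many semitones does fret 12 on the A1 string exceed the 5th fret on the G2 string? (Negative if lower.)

-3 semitones

A1 at fret 12 → A2 (MIDI 45); G2 at fret 5 → C3 (MIDI 48).
45 − 48 = -3, so the two pitches are 3 semitones apart.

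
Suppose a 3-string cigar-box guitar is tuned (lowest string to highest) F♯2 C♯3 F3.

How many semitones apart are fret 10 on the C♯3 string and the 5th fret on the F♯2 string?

12 semitones

C♯3 at fret 10 → B3 (MIDI 59); F♯2 at fret 5 → B2 (MIDI 47).
59 − 47 = 12, so the two pitches are 12 semitones apart, with B3 the higher.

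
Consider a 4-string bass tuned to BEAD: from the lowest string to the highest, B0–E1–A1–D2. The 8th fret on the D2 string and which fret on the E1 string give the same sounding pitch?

Fret 8 on D2 is MIDI 38 + 8 = 46 (A#2). On the E1 string (open MIDI 28), that pitch is 46 − 28 = fret 18.

18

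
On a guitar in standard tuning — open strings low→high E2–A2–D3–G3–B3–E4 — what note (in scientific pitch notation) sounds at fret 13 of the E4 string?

F5

Each fret is one semitone, so E4 + 13 = F5.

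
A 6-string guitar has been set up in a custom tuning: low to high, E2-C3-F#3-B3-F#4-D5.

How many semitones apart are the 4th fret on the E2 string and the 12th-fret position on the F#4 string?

34 semitones

E2 at fret 4 → G#2 (MIDI 44); F#4 at fret 12 → F#5 (MIDI 78).
44 − 78 = -34, so the two pitches are 34 semitones apart, with F#5 the higher.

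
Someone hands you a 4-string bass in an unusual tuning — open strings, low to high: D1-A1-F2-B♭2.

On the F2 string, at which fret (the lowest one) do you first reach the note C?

From F2, count semitones up the chromatic scale until reaching C: F–Gb–G–Ab–A–Bb–B–C — 7 steps.

7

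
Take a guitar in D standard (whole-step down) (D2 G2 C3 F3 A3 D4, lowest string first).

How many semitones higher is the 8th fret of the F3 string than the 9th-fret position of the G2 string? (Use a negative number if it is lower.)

9 semitones

F3 at fret 8 → C#4 (MIDI 61); G2 at fret 9 → E3 (MIDI 52).
61 − 52 = 9, so the two pitches are 9 semitones apart.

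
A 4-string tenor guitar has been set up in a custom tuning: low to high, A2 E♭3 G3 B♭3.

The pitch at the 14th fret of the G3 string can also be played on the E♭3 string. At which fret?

18

Fret 14 on G3 is MIDI 55 + 14 = 69 (A4). On the E♭3 string (open MIDI 51), that pitch is 69 − 51 = fret 18.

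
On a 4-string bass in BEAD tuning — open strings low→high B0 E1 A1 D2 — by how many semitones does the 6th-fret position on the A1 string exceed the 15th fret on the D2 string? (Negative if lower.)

A1 at fret 6 → D#2 (MIDI 39); D2 at fret 15 → F3 (MIDI 53).
39 − 53 = -14, so the two pitches are 14 semitones apart.

-14 semitones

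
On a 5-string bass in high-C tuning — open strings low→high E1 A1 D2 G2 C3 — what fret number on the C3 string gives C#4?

C#4 is 13 semitones above the open C3 (C–C#–D–D#–…–B–C–C#), so it sits at fret 13.

13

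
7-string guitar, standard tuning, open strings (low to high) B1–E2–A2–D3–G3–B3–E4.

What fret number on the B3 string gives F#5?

F#5 is 19 semitones above the open B3 (B–C–C#–D–…–E–F–F#), so it sits at fret 19.

19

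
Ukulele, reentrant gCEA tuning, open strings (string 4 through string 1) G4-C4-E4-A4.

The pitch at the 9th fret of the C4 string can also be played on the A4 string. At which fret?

0

C4 at fret 9 is C4 + 9 semitones = A4.
The open A4 string is 9 semitones above the open C4, so the same pitch on the A4 string lies at fret 9 − 9 = 0.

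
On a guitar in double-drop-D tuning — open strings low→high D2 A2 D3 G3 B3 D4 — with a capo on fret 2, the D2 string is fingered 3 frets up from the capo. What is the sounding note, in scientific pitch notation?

G2

The capo raises the open D2 by 2 semitones to E2; fretting 3 more gives D2 + 2 + 3 = D2 + 5 semitones = G2.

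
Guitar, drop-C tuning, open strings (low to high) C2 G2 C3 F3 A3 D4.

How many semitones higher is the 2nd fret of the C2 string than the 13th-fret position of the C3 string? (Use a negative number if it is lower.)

C2 at fret 2 → D2 (MIDI 38); C3 at fret 13 → C♯4 (MIDI 61).
38 − 61 = -23, so the two pitches are 23 semitones apart.

-23 semitones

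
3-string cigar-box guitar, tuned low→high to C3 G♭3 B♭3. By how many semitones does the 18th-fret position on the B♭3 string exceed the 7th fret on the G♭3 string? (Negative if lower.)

15 semitones

B♭3 at fret 18 → E5 (MIDI 76); G♭3 at fret 7 → D♭4 (MIDI 61).
76 − 61 = 15, so the two pitches are 15 semitones apart.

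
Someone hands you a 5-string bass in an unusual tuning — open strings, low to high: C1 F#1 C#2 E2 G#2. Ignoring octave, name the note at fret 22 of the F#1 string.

E

F#1 is MIDI 30. Adding 22 gives 52; 52 mod 12 = 4, i.e. E.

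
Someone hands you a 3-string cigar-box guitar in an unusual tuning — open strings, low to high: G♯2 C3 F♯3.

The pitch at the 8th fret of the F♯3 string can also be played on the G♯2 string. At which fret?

F♯3 at fret 8 is F♯3 + 8 semitones = D4.
The open G♯2 string is 10 semitones below the open F♯3, so the same pitch on the G♯2 string lies at fret 8 + 10 = 18.

18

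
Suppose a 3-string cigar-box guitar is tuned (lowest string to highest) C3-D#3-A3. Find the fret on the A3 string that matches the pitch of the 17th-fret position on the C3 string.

8

Fret 17 on C3 is MIDI 48 + 17 = 65 (F4). On the A3 string (open MIDI 57), that pitch is 65 − 57 = fret 8.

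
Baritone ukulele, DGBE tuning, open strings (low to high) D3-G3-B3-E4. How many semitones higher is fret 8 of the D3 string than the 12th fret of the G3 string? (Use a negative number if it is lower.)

-9 semitones

D3 at fret 8 → A♯3 (MIDI 58); G3 at fret 12 → G4 (MIDI 67).
58 − 67 = -9, so the two pitches are 9 semitones apart.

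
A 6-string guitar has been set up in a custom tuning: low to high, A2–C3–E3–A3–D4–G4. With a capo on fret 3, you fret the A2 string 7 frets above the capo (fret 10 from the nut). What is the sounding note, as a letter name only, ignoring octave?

The capo raises the open A2 by 3 semitones to C3; fretting 7 more gives A2 + 3 + 7 = A2 + 10 semitones, landing on G.

G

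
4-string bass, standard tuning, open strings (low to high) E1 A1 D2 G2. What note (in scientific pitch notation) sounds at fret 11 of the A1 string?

G#2

The open A1 string plus 11 semitones: A–A#–B–C–…–F#–G–G#.
The walk passes from B into C once, so the octave number goes from 1 to 2.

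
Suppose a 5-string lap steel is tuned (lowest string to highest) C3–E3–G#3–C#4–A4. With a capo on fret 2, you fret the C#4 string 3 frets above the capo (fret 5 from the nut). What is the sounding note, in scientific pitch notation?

The capo raises the open C#4 by 2 semitones to D#4; fretting 3 more gives C#4 + 2 + 3 = C#4 + 5 semitones = F#4.

F#4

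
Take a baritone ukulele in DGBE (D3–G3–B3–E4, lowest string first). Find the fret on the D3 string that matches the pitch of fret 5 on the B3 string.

14

B3 at fret 5 is B3 + 5 semitones = E4.
The open D3 string is 9 semitones below the open B3, so the same pitch on the D3 string lies at fret 5 + 9 = 14.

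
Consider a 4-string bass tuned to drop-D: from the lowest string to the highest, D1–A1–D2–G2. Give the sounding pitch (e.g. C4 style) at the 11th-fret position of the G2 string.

F#3

G2 is MIDI 43. Adding 11 gives 54, which is F#3.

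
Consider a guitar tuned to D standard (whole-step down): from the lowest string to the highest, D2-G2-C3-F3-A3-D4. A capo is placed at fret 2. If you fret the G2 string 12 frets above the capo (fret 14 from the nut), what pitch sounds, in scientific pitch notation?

The capo raises the open G2 by 2 semitones to A2; fretting 12 more gives G2 + 2 + 12 = G2 + 14 semitones = A3.

A3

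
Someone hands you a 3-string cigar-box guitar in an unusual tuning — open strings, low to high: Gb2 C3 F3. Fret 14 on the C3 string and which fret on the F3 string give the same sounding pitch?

9

Fret 14 on C3 is MIDI 48 + 14 = 62 (D4). On the F3 string (open MIDI 53), that pitch is 62 − 53 = fret 9.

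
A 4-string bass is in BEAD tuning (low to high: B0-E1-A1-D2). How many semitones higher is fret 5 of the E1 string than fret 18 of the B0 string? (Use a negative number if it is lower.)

E1 at fret 5 → A1 (MIDI 33); B0 at fret 18 → F2 (MIDI 41).
33 − 41 = -8, so the two pitches are 8 semitones apart.

-8 semitones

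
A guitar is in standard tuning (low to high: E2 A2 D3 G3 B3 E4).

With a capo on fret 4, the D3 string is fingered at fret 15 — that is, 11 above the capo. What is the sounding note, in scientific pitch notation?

The capo raises the open D3 by 4 semitones to F♯3; fretting 11 more gives D3 + 4 + 11 = D3 + 15 semitones = F4.

F4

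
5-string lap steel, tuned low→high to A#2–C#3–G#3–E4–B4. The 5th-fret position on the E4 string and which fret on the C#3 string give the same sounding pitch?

E4 at fret 5 is E4 + 5 semitones = A4.
The open C#3 string is 15 semitones below the open E4, so the same pitch on the C#3 string lies at fret 5 + 15 = 20.

20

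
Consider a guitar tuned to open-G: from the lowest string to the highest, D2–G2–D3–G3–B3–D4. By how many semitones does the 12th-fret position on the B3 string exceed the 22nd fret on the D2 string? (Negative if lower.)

B3 at fret 12 → B4 (MIDI 71); D2 at fret 22 → C4 (MIDI 60).
71 − 60 = 11, so the two pitches are 11 semitones apart.

11 semitones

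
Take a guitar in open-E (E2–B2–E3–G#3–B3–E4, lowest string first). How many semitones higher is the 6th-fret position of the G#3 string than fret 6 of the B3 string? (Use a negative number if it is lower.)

G#3 at fret 6 → D4 (MIDI 62); B3 at fret 6 → F4 (MIDI 65).
62 − 65 = -3, so the two pitches are 3 semitones apart.

-3 semitones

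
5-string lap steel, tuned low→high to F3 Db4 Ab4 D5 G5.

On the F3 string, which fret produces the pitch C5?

C5 is 19 semitones above the open F3 (F–Gb–G–Ab–…–Bb–B–C), so it sits at fret 19.

19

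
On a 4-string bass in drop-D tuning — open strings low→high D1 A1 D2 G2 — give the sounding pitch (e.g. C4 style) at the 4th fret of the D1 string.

F#1

Each fret is one semitone, so D1 + 4 = F#1.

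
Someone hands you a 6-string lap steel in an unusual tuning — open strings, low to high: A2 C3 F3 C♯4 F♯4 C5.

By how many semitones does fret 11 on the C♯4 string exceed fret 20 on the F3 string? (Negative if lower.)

-1 semitone

C♯4 at fret 11 → C5 (MIDI 72); F3 at fret 20 → C♯5 (MIDI 73).
72 − 73 = -1, so the two pitches are 1 semitone apart.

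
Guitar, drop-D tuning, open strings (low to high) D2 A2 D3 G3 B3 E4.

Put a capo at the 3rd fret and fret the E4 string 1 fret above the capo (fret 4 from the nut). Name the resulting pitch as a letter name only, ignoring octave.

The capo raises the open E4 by 3 semitones to G4; fretting 1 more gives E4 + 3 + 1 = E4 + 4 semitones, landing on G#.

G#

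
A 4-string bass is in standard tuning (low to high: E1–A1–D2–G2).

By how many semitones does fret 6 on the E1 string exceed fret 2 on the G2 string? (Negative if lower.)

E1 at fret 6 → A#1 (MIDI 34); G2 at fret 2 → A2 (MIDI 45).
34 − 45 = -11, so the two pitches are 11 semitones apart.

-11 semitones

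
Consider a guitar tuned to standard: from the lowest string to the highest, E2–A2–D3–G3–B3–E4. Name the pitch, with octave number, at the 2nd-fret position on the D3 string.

E3

Each fret is one semitone, so D3 + 2 = E3.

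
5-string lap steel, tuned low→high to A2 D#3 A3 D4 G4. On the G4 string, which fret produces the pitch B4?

B4 is 4 semitones above the open G4 (G–G#–A–A#–B), so it sits at fret 4.

4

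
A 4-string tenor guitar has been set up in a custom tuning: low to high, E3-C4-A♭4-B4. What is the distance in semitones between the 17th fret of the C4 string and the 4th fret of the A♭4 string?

5 semitones

C4 at fret 17 → F5 (MIDI 77); A♭4 at fret 4 → C5 (MIDI 72).
77 − 72 = 5, so the two pitches are 5 semitones apart, with F5 the higher.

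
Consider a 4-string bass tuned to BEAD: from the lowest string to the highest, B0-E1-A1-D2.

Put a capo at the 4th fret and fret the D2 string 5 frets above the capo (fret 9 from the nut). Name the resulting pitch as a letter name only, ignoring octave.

The capo raises the open D2 by 4 semitones to F#2; fretting 5 more gives D2 + 4 + 5 = D2 + 9 semitones, landing on B.

B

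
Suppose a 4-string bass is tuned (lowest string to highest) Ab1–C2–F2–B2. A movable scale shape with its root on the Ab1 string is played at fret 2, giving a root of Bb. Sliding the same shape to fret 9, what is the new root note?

F

Moving from fret 2 to fret 9 shifts the root by 7 semitones.
Bb up 7 semitones is F.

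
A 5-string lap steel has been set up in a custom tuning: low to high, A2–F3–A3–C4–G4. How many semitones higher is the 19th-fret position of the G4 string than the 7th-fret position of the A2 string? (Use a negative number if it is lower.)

G4 at fret 19 → D6 (MIDI 86); A2 at fret 7 → E3 (MIDI 52).
86 − 52 = 34, so the two pitches are 34 semitones apart.

34 semitones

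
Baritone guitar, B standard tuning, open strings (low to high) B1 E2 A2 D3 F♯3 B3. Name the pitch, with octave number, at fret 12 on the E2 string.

E3

E2 is MIDI 40. Adding 12 gives 52, which is E3.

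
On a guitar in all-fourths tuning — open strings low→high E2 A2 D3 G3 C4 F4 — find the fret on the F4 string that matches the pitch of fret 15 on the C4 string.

Fret 15 on C4 is MIDI 60 + 15 = 75 (D#5). On the F4 string (open MIDI 65), that pitch is 75 − 65 = fret 10.

10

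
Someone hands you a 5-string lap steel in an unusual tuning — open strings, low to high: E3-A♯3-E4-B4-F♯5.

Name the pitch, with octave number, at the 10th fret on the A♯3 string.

The open A♯3 string plus 10 semitones: A#–B–C–C#–…–F#–G–G#.
The walk passes from B into C once, so the octave number goes from 3 to 4.

G♯4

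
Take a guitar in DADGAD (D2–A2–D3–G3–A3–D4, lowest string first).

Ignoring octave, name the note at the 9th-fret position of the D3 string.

B

Each fret is one semitone, so D3 + 9 = B.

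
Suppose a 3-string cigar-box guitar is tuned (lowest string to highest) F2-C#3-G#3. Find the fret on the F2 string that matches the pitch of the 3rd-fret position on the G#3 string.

Fret 3 on G#3 is MIDI 56 + 3 = 59 (B3). On the F2 string (open MIDI 41), that pitch is 59 − 41 = fret 18.

18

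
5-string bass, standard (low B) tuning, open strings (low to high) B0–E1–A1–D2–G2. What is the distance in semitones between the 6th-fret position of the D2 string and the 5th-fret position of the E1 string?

11 semitones

D2 at fret 6 → G#2 (MIDI 44); E1 at fret 5 → A1 (MIDI 33).
44 − 33 = 11, so the two pitches are 11 semitones apart, with G#2 the higher.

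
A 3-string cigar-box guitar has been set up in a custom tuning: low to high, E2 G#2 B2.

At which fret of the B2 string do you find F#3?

7

F#3 is 7 semitones above the open B2 (B–C–C#–D–D#–E–F–F#), so it sits at fret 7.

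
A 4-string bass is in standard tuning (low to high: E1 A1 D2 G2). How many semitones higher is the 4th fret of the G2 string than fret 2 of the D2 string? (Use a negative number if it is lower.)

7 semitones

G2 at fret 4 → B2 (MIDI 47); D2 at fret 2 → E2 (MIDI 40).
47 − 40 = 7, so the two pitches are 7 semitones apart.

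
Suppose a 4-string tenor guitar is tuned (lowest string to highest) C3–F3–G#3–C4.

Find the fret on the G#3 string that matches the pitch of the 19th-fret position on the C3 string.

Fret 19 on C3 is MIDI 48 + 19 = 67 (G4). On the G#3 string (open MIDI 56), that pitch is 67 − 56 = fret 11.

11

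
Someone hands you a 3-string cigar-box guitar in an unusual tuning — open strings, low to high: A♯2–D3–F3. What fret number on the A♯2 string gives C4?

14

C4 is 14 semitones above the open A♯2 (A#–B–C–C#–…–A#–B–C), so it sits at fret 14.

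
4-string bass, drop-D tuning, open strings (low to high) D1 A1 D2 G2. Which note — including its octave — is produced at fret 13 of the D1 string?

The open D1 string plus 13 semitones: D–D#–E–F–…–C#–D–D#.
The walk passes from B into C once, so the octave number goes from 1 to 2.

D#2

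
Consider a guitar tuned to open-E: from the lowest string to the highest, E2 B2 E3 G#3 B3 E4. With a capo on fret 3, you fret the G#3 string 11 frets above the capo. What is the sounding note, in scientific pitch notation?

A#4

The capo raises the open G#3 by 3 semitones to B3; fretting 11 more gives G#3 + 3 + 11 = G#3 + 14 semitones = A#4.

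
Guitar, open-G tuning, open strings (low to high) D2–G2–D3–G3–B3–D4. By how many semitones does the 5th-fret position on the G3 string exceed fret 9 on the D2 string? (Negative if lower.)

G3 at fret 5 → C4 (MIDI 60); D2 at fret 9 → B2 (MIDI 47).
60 − 47 = 13, so the two pitches are 13 semitones apart.

13 semitones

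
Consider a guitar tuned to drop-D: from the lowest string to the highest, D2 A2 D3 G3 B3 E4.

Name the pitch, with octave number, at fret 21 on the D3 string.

D3 is MIDI 50. Adding 21 gives 71, which is B4.

B4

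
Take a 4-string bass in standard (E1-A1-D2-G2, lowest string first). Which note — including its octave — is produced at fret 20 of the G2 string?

The open G2 string plus 20 semitones: G–G#–A–A#–…–C#–D–D#.
The walk passes from B into C 2 times, so the octave number goes from 2 to 4.

D#4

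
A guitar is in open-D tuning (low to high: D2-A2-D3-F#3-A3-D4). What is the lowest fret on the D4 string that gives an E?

From D4, count semitones up the chromatic scale until reaching E: D–D#–E — 2 steps.

2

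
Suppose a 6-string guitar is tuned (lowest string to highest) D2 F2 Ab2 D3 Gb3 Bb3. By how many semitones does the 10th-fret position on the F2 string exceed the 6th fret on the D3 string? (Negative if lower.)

F2 at fret 10 → Eb3 (MIDI 51); D3 at fret 6 → Ab3 (MIDI 56).
51 − 56 = -5, so the two pitches are 5 semitones apart.

-5 semitones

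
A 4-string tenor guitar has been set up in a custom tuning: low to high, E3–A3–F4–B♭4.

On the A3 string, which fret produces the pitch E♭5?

18

E♭5 is 18 semitones above the open A3 (A–Bb–B–C–…–Db–D–Eb), so it sits at fret 18.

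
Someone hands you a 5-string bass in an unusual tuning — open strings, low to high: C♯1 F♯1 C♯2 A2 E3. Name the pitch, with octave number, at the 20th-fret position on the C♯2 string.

Each fret is one semitone, so C♯2 + 20 = A3.

A3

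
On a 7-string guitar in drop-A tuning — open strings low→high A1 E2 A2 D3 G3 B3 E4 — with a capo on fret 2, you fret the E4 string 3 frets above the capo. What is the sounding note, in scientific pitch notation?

The capo raises the open E4 by 2 semitones to F#4; fretting 3 more gives E4 + 2 + 3 = E4 + 5 semitones = A4.

A4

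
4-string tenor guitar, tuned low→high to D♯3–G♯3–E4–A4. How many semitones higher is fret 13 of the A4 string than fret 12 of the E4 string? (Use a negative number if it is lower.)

A4 at fret 13 → A♯5 (MIDI 82); E4 at fret 12 → E5 (MIDI 76).
82 − 76 = 6, so the two pitches are 6 semitones apart.

6 semitones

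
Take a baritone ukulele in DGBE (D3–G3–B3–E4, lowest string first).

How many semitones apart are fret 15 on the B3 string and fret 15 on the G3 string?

B3 at fret 15 → D5 (MIDI 74); G3 at fret 15 → A♯4 (MIDI 70).
74 − 70 = 4, so the two pitches are 4 semitones apart, with D5 the higher.

4 semitones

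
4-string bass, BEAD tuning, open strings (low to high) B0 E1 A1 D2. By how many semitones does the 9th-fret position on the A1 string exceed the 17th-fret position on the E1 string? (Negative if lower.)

-3 semitones

A1 at fret 9 → F#2 (MIDI 42); E1 at fret 17 → A2 (MIDI 45).
42 − 45 = -3, so the two pitches are 3 semitones apart.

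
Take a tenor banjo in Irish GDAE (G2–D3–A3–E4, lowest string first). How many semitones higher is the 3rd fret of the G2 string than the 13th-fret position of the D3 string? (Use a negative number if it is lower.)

-17 semitones

G2 at fret 3 → A#2 (MIDI 46); D3 at fret 13 → D#4 (MIDI 63).
46 − 63 = -17, so the two pitches are 17 semitones apart.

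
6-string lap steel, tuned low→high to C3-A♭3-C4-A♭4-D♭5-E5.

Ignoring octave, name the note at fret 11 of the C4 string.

The open C4 string plus 11 semitones: C–Db–D–Eb–…–A–Bb–B.

B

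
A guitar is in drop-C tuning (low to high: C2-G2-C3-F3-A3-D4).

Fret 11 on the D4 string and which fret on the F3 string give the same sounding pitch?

D4 at fret 11 is D4 + 11 semitones = C♯5.
The open F3 string is 9 semitones below the open D4, so the same pitch on the F3 string lies at fret 11 + 9 = 20.

20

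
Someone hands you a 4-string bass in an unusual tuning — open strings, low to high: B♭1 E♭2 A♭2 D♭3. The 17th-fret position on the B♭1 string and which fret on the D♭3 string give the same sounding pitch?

B♭1 at fret 17 is B♭1 + 17 semitones = E♭3.
The open D♭3 string is 15 semitones above the open B♭1, so the same pitch on the D♭3 string lies at fret 17 − 15 = 2.

2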